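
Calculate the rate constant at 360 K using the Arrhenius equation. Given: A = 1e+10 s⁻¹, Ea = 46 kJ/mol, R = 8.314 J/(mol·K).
2.12e+03 s⁻¹

k = A·exp(-Ea/(R·T)) = 1e+10·exp(-46000/(8.314·360)) = 1e+10·exp(-15.3690) = 1e+10·2.1151e-07 = 2.12e+03 s⁻¹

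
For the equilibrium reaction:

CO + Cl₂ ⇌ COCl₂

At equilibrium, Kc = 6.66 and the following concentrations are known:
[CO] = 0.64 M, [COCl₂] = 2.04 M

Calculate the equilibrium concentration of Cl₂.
[Cl₂] = 0.4786 M

Kc = ([COCl₂]) / ([CO] × [Cl₂]) = 6.66
[Cl₂]^1 = (product terms)/(Kc · other reactant terms) = 2.04 / (6.66 · 0.64) = 0.4786
[Cl₂] = 0.4786 M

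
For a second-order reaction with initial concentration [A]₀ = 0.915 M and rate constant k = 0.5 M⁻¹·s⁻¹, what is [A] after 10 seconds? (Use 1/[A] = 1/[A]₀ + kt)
0.1641 M

1/[A] = 1/[A]₀ + k·t = 1/0.915 + (0.5)·(10) = 1.0929 + 5.0000 = 6.0929
[A] = 1/6.0929 = 0.1641 M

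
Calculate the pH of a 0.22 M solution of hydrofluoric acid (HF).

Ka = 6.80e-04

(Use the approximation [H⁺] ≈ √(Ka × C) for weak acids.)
pH = 1.91

[H⁺] = √(Ka × C) = √(6.80e-04 × 0.22) = 1.2231e-02. pH = -log(1.2231e-02)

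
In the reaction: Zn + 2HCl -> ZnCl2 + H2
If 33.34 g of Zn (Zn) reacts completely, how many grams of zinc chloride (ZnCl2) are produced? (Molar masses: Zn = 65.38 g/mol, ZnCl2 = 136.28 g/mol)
Moles of Zn = 33.34 g ÷ 65.38 g/mol = 0.509942 mol
Mole ratio: 1 mol ZnCl2 / 1 mol Zn
Moles of ZnCl2 = 0.509942 × (1/1) = 0.509942 mol
Mass of ZnCl2 = 0.509942 mol × 136.28 g/mol = 69.49 g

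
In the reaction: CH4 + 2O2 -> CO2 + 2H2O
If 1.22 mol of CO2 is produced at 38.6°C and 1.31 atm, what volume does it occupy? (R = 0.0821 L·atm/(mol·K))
T = 38.6°C + 273.15 = 311.75 K
V = nRT/P = (1.22 × 0.0821 × 311.75) / 1.31
V = 23.84 L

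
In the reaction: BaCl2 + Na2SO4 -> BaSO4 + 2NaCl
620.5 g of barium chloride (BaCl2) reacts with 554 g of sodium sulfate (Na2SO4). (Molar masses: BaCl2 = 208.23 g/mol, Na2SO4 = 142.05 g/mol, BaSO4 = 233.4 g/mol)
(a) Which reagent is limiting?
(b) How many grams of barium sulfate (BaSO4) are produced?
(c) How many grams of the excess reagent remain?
(a) BaCl2, (b) 695.5 g, (c) 130.7 g

Moles of BaCl2 = 620.5 g ÷ 208.23 g/mol = 2.97988 mol
Moles of Na2SO4 = 554 g ÷ 142.05 g/mol = 3.90004 mol
Moles ÷ coefficient: BaCl2: 2.97988/1 = 2.98, Na2SO4: 3.90004/1 = 3.9
(a) BaCl2 has the smaller value, so BaCl2 is the limiting reagent.
(b) Moles of BaSO4 = 2.97988 mol BaCl2 × (1/1) = 2.97988 mol; mass = 2.97988 mol × 233.4 g/mol = 695.5 g
(c) Na2SO4 consumed = 2.97988 × (1/1) = 2.97988 mol; remaining = 3.90004 − 2.97988 = 0.920157 mol; mass = 0.920157 mol × 142.05 g/mol = 130.7 g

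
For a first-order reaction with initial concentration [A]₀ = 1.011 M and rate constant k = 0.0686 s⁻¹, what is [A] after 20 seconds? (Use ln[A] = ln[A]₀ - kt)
0.2564 M

ln[A] = ln[A]₀ - k·t = ln(1.011) - (0.0686)·(20) = 0.0109 - 1.3720 = -1.3611
[A] = e^(-1.3611) = 0.2564 M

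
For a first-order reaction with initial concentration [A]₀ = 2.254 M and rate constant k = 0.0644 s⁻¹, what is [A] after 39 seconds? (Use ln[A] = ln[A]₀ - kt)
0.1829 M

ln[A] = ln[A]₀ - k·t = ln(2.254) - (0.0644)·(39) = 0.8127 - 2.5116 = -1.6989
[A] = e^(-1.6989) = 0.1829 M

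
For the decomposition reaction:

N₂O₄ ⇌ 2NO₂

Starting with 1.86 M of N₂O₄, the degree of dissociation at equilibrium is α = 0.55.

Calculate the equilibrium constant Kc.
K_c = 5.0013

x = α·[A]₀ = 0.55 × 1.86 = 1.023 M dissociated.
At eq: [N₂O₄] = 1.86 − 1.023 = 0.837 M; [NO₂] = 2x = 2.046 M.
Kc = [NO₂]²/[N₂O₄] = (2.046)²/0.837 = 5.001.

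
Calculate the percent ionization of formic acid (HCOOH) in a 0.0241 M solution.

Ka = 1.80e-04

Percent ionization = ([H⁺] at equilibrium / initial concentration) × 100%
Percent ionization = 8.28%

Let x = [H⁺]. Ka = x²/(C - x) ⇒ x² + (1.80e-04)x - (1.80e-04)(0.0241) = 0. x = 1.9947e-03. Percent = (1.9947e-03/0.0241) × 100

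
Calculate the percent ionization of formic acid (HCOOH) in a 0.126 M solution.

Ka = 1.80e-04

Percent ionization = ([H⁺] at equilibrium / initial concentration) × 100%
Percent ionization = 3.71%

Let x = [H⁺]. Ka = x²/(C - x) ⇒ x² + (1.80e-04)x - (1.80e-04)(0.126) = 0. x = 4.6732e-03. Percent = (4.6732e-03/0.126) × 100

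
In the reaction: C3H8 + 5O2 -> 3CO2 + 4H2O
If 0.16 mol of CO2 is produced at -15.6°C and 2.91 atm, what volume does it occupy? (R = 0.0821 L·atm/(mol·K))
T = -15.6°C + 273.15 = 257.55 K
V = nRT/P = (0.16 × 0.0821 × 257.55) / 2.91
V = 1.16 L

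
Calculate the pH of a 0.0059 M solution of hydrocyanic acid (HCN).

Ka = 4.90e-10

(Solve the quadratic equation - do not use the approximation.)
pH = 5.77

x² + Ka×x - Ka×C = 0. Using quadratic formula: [H⁺] = 1.7000e-06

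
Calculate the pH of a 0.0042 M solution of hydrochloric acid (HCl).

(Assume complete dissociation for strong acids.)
pH = 2.38

[H⁺] = 0.0042 M for strong acid. pH = -log[H⁺] = -log(0.0042)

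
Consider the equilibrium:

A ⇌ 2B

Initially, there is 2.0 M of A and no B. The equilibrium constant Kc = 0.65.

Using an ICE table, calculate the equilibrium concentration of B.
[B] = 0.989 M

ICE: [A] = 2.0 − x, [B] = 2x.
Kc = (2x)²/(2.0 − x) = 0.65 ⇒ 4x² + 0.65x − 1.3 = 0.
x = (−0.65 + √(0.65² + 4·4·1.3))/(2·4) = (−0.65 + √21.223)/8 = 0.4946.
[B] = 2x = 0.989 M.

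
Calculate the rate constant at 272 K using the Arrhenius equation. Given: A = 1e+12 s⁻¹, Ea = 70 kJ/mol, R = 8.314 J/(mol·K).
3.60e-02 s⁻¹

k = A·exp(-Ea/(R·T)) = 1e+12·exp(-70000/(8.314·272)) = 1e+12·exp(-30.9542) = 1e+12·3.6039e-14 = 3.60e-02 s⁻¹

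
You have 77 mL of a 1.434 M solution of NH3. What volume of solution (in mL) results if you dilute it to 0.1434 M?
Using M₁V₁ = M₂V₂:
1.434 × 77 = 0.1434 × V₂
V₂ = (1.434 × 77) / 0.1434 = 770 mL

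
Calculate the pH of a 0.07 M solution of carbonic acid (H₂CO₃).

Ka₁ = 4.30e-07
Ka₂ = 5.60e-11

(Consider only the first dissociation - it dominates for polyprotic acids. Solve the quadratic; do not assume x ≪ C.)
pH = 3.76

x² + Ka₁·x − Ka₁·C = 0 with Ka₁ = 4.30e-07, C = 0.07.
x = (−Ka₁ + √(Ka₁² + 4·Ka₁·C))/2 = 1.7328e-04 M, so pH = 3.76.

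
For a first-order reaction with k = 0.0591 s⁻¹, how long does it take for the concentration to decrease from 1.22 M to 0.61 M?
11.73 s

From ln[A] = ln[A]₀ - k·t: t = ln([A]₀/[A])/k = ln(1.22/0.61)/0.0591 = ln(2.0000)/0.0591 = 0.6931/0.0591 = 11.73 s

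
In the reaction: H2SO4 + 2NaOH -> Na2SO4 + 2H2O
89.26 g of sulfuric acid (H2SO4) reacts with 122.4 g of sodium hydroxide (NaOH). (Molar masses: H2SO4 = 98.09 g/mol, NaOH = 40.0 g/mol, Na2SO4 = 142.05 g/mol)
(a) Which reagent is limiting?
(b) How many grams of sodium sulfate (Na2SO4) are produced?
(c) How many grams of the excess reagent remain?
(a) H2SO4, (b) 129.3 g, (c) 49.6 g

Moles of H2SO4 = 89.26 g ÷ 98.09 g/mol = 0.909981 mol
Moles of NaOH = 122.4 g ÷ 40.0 g/mol = 3.06 mol
Moles ÷ coefficient: H2SO4: 0.909981/1 = 0.91, NaOH: 3.06/2 = 1.53
(a) H2SO4 has the smaller value, so H2SO4 is the limiting reagent.
(b) Moles of Na2SO4 = 0.909981 mol H2SO4 × (1/1) = 0.909981 mol; mass = 0.909981 mol × 142.05 g/mol = 129.3 g
(c) NaOH consumed = 0.909981 × (2/1) = 1.81996 mol; remaining = 3.06 − 1.81996 = 1.24004 mol; mass = 1.24004 mol × 40.0 g/mol = 49.6 g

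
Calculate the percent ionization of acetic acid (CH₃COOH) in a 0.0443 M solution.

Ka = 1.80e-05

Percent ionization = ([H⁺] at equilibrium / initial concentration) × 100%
Percent ionization = 2%

Let x = [H⁺]. Ka = x²/(C - x) ⇒ x² + (1.80e-05)x - (1.80e-05)(0.0443) = 0. x = 8.8402e-04. Percent = (8.8402e-04/0.0443) × 100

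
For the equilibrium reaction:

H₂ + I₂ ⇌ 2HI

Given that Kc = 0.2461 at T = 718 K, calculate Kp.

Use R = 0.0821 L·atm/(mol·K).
K_p = 0.2461

Δn = (moles gaseous products) − (moles gaseous reactants) = 0
T = 718 K; RT = 0.0821 × 718 = 58.9478
Kp = Kc·(RT)^Δn = 0.2461 × (58.9478)^0 = 0.2461 × 1 = 0.2461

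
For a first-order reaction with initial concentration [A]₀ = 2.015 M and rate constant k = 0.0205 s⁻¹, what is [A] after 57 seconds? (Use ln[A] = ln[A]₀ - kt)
0.6263 M

ln[A] = ln[A]₀ - k·t = ln(2.015) - (0.0205)·(57) = 0.7006 - 1.1685 = -0.4679
[A] = e^(-0.4679) = 0.6263 M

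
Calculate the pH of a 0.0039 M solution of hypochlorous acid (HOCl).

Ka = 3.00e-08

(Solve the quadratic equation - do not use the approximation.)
pH = 4.97

x² + Ka×x - Ka×C = 0. Using quadratic formula: [H⁺] = 1.0802e-05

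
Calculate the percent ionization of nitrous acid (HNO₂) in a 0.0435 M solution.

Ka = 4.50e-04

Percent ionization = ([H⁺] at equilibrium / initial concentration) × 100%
Percent ionization = 9.67%

Let x = [H⁺]. Ka = x²/(C - x) ⇒ x² + (4.50e-04)x - (4.50e-04)(0.0435) = 0. x = 4.2051e-03. Percent = (4.2051e-03/0.0435) × 100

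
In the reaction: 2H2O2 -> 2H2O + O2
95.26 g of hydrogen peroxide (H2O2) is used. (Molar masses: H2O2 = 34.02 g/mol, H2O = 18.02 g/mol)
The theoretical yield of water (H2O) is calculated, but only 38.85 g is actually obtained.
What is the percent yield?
Moles of H2O2 = 95.26 g ÷ 34.02 g/mol = 2.80012 mol
Mole ratio: 2 mol H2O / 2 mol H2O2
Moles of H2O = 2.80012 × (2/2) = 2.80012 mol
Theoretical yield = 2.80012 mol × 18.02 g/mol = 50.458 g
Actual yield = 38.85 g
Percent yield = (38.85 / 50.458) × 100% = 77.0%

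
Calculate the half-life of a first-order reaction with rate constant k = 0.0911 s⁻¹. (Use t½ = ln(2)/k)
7.61 s

t½ = ln(2)/k = 0.6931/0.0911 = 7.61 s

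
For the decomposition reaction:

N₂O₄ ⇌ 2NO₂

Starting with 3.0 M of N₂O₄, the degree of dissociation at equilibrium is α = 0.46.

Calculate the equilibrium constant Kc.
K_c = 4.7022

x = α·[A]₀ = 0.46 × 3.0 = 1.38 M dissociated.
At eq: [N₂O₄] = 3.0 − 1.38 = 1.62 M; [NO₂] = 2x = 2.76 M.
Kc = [NO₂]²/[N₂O₄] = (2.76)²/1.62 = 4.702.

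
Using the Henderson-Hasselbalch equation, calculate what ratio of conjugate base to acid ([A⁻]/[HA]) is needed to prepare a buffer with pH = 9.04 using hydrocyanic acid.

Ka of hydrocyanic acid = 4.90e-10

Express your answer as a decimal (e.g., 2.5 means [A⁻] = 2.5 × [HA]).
[A⁻]/[HA] = 0.537

pKa = −log(4.90e-10) = 9.3098. pH = pKa + log([A⁻]/[HA]). 9.04 = 9.3098 + log(ratio). log(ratio) = 9.04 − 9.3098 = -0.2698. ratio = 10^(-0.2698) = 0.537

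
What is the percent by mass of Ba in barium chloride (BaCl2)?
Mass of Ba in formula = 137.33 × 1 = 137.33 g/mol
Molar mass = 208.23 g/mol
% Ba = (137.33/208.23) × 100% = 65.95%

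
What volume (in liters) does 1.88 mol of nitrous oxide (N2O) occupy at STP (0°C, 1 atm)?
At STP, 1 mol of gas occupies 22.4 L
Volume = 1.88 mol × 22.4 L/mol = 42.11 L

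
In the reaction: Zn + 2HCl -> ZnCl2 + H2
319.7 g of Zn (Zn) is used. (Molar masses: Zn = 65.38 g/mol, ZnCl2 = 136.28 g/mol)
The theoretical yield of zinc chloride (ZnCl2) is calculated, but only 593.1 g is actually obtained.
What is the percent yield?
Moles of Zn = 319.7 g ÷ 65.38 g/mol = 4.88987 mol
Mole ratio: 1 mol ZnCl2 / 1 mol Zn
Moles of ZnCl2 = 4.88987 × (1/1) = 4.88987 mol
Theoretical yield = 4.88987 mol × 136.28 g/mol = 666.39 g
Actual yield = 593.1 g
Percent yield = (593.1 / 666.39) × 100% = 89.0%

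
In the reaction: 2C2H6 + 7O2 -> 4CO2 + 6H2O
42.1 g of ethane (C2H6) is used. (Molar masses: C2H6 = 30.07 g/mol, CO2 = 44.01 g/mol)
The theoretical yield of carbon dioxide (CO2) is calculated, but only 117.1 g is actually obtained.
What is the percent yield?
Moles of C2H6 = 42.1 g ÷ 30.07 g/mol = 1.40007 mol
Mole ratio: 4 mol CO2 / 2 mol C2H6
Moles of CO2 = 1.40007 × (4/2) = 2.80013 mol
Theoretical yield = 2.80013 mol × 44.01 g/mol = 123.23 g
Actual yield = 117.1 g
Percent yield = (117.1 / 123.23) × 100% = 95.0%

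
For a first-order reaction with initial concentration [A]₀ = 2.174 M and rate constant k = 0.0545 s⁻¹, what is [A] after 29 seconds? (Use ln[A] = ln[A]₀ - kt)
0.4476 M

ln[A] = ln[A]₀ - k·t = ln(2.174) - (0.0545)·(29) = 0.7766 - 1.5805 = -0.8039
[A] = e^(-0.8039) = 0.4476 M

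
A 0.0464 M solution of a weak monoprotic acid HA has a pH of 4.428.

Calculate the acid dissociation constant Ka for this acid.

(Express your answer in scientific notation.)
K_a = 3.00e-08

[H⁺] = 10^(−pH) = 10^(−4.428) = 3.733e-05 M. For HA ⇌ H⁺ + A⁻, Ka = x²/(C − x) = (3.733e-05)²/(0.0464 − 3.733e-05) = 3.00e-08.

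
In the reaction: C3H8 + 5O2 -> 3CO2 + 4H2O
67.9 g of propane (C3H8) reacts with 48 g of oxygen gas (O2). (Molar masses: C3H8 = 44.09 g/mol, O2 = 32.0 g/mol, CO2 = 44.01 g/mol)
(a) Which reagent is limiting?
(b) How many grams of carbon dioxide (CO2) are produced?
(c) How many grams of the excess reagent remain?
(a) O2, (b) 39.61 g, (c) 54.67 g

Moles of C3H8 = 67.9 g ÷ 44.09 g/mol = 1.54003 mol
Moles of O2 = 48 g ÷ 32.0 g/mol = 1.5 mol
Moles ÷ coefficient: C3H8: 1.54003/1 = 1.54, O2: 1.5/5 = 0.3
(a) O2 has the smaller value, so O2 is the limiting reagent.
(b) Moles of CO2 = 1.5 mol O2 × (3/5) = 0.9 mol; mass = 0.9 mol × 44.01 g/mol = 39.61 g
(c) C3H8 consumed = 1.5 × (1/5) = 0.3 mol; remaining = 1.54003 − 0.3 = 1.24003 mol; mass = 1.24003 mol × 44.09 g/mol = 54.67 g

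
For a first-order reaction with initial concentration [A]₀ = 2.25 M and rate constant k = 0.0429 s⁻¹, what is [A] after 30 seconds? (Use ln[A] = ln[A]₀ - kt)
0.6212 M

ln[A] = ln[A]₀ - k·t = ln(2.25) - (0.0429)·(30) = 0.8109 - 1.2870 = -0.4761
[A] = e^(-0.4761) = 0.6212 M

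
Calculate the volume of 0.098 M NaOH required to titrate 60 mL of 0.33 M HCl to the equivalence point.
V_{base} = 202.0 mL

At equivalence: moles acid = moles base.
moles HCl = 0.33 M × 0.06 L = 0.0198 mol
V_NaOH = 0.0198 mol ÷ 0.098 M = 0.202 L = 202.0 mL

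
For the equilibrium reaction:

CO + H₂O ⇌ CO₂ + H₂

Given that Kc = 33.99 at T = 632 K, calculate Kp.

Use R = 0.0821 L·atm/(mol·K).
K_p = 33.9900

Δn = (moles gaseous products) − (moles gaseous reactants) = 0
T = 632 K; RT = 0.0821 × 632 = 51.8872
Kp = Kc·(RT)^Δn = 33.99 × (51.8872)^0 = 33.99 × 1 = 33.9900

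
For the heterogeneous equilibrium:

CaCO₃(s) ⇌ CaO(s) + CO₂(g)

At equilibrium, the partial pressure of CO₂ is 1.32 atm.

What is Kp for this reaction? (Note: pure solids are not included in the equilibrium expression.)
K_p = 1.32

Solids (CaCO₃, CaO) have activity 1 and are excluded.
Kp = P(CO₂) = 1.32.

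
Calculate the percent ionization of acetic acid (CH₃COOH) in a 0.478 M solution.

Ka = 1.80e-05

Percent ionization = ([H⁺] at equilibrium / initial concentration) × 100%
Percent ionization = 0.612%

Let x = [H⁺]. Ka = x²/(C - x) ⇒ x² + (1.80e-05)x - (1.80e-05)(0.478) = 0. x = 2.9243e-03. Percent = (2.9243e-03/0.478) × 100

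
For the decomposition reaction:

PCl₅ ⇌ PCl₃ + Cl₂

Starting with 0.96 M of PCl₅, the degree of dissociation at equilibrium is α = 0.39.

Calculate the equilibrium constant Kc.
K_c = 0.2394

x = α·[A]₀ = 0.39 × 0.96 = 0.3744 M dissociated.
At eq: [PCl₅] = 0.96 − 0.3744 = 0.5856 M; [PCl₃] = [Cl₂] = x = 0.3744 M.
Kc = [PCl₃][Cl₂]/[PCl₅] = (0.3744)²/0.5856 = 0.2394.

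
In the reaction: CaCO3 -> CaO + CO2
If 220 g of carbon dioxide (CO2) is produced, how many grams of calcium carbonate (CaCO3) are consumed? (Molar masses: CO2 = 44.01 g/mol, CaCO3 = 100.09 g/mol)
Moles of CO2 = 220 g ÷ 44.01 g/mol = 4.99886 mol
Mole ratio: 1 mol CaCO3 / 1 mol CO2
Moles of CaCO3 = 4.99886 × (1/1) = 4.99886 mol
Mass of CaCO3 = 4.99886 mol × 100.09 g/mol = 500.3 g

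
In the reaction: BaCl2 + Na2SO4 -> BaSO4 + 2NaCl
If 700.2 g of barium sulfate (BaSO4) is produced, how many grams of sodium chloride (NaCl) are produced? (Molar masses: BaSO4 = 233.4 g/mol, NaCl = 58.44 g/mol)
Moles of BaSO4 = 700.2 g ÷ 233.4 g/mol = 3 mol
Mole ratio: 2 mol NaCl / 1 mol BaSO4
Moles of NaCl = 3 × (2/1) = 6 mol
Mass of NaCl = 6 mol × 58.44 g/mol = 350.6 g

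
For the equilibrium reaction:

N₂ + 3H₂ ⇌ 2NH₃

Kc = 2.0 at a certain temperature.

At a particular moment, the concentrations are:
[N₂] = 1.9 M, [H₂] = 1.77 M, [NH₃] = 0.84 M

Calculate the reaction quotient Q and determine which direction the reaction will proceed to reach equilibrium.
Q = 0.067, Q < K, reaction proceeds forward (toward products)

Q = ([NH₃]^2) / ([N₂] × [H₂]^3)
  = ((0.84)^2) / ((1.9)·(1.77)^3) = 0.7056/10.536 = 0.06697
Since Q = 0.06697 < Kc = 2.0, the reaction proceeds forward (toward products) to reach equilibrium.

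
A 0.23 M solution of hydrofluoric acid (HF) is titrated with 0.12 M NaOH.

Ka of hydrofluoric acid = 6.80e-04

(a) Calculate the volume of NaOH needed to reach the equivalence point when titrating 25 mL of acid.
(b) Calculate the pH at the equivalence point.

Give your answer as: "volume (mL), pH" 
V = 47.9 mL, pH = 8.03

(a) At equivalence: moles acid = moles base.
moles acid = 0.23 × 0.025 = 0.00575 mol; V_NaOH = 0.00575/0.12 = 0.04792 L = 47.9 mL.
(b) At equivalence, all acid → conjugate base A⁻ at [A⁻] = 0.00575/0.07292 = 0.07886 M.
Kb = Kw/Ka = 1.0e-14/6.80e-04 = 1.471e-11; [OH⁻] = √(Kb·[A⁻]) = 1.077e-06; pOH = 5.97; pH = 14 − pOH = 8.03.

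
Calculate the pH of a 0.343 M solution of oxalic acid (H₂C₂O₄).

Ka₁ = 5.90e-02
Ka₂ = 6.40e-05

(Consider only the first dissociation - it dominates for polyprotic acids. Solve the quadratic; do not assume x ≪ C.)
pH = 0.94

x² + Ka₁·x − Ka₁·C = 0 with Ka₁ = 5.90e-02, C = 0.343.
x = (−Ka₁ + √(Ka₁² + 4·Ka₁·C))/2 = 1.1578e-01 M, so pH = 0.94.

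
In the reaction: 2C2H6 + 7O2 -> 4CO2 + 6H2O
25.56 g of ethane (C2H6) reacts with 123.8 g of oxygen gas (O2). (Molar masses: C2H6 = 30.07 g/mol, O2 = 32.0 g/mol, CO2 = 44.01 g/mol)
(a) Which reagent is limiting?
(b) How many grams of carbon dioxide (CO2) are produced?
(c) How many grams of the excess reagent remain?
(a) C2H6, (b) 74.82 g, (c) 28.6 g

Moles of C2H6 = 25.56 g ÷ 30.07 g/mol = 0.850017 mol
Moles of O2 = 123.8 g ÷ 32.0 g/mol = 3.86875 mol
Moles ÷ coefficient: C2H6: 0.850017/2 = 0.425, O2: 3.86875/7 = 0.5527
(a) C2H6 has the smaller value, so C2H6 is the limiting reagent.
(b) Moles of CO2 = 0.850017 mol C2H6 × (4/2) = 1.70003 mol; mass = 1.70003 mol × 44.01 g/mol = 74.82 g
(c) O2 consumed = 0.850017 × (7/2) = 2.97506 mol; remaining = 3.86875 − 2.97506 = 0.893692 mol; mass = 0.893692 mol × 32.0 g/mol = 28.6 g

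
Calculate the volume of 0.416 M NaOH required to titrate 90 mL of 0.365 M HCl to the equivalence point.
V_{base} = 79.0 mL

At equivalence: moles acid = moles base.
moles HCl = 0.365 M × 0.09 L = 0.03285 mol
V_NaOH = 0.03285 mol ÷ 0.416 M = 0.07897 L = 79.0 mL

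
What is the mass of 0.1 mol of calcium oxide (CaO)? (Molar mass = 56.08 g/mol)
Mass = 0.1 mol × 56.08 g/mol = 5.608 g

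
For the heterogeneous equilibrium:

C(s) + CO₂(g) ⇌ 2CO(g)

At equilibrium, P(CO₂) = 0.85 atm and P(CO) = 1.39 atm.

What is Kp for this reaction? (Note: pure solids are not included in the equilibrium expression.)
K_p = 2.273

Solid C is excluded.
Kp = P(CO)²/P(CO₂) = (1.39)²/0.85 = 1.932/0.85 = 2.273.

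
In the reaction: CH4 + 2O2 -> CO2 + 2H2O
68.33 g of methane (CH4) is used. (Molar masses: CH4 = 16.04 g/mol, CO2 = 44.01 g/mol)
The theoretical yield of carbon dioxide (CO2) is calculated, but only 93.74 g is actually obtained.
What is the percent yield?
Moles of CH4 = 68.33 g ÷ 16.04 g/mol = 4.25998 mol
Mole ratio: 1 mol CO2 / 1 mol CH4
Moles of CO2 = 4.25998 × (1/1) = 4.25998 mol
Theoretical yield = 4.25998 mol × 44.01 g/mol = 187.48 g
Actual yield = 93.74 g
Percent yield = (93.74 / 187.48) × 100% = 50.0%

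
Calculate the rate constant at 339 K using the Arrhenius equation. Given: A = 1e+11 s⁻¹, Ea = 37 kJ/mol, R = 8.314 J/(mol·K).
1.99e+05 s⁻¹

k = A·exp(-Ea/(R·T)) = 1e+11·exp(-37000/(8.314·339)) = 1e+11·exp(-13.1278) = 1e+11·1.9892e-06 = 1.99e+05 s⁻¹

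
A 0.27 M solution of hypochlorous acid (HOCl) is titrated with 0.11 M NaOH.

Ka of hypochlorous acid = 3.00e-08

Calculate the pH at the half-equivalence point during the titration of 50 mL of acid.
pH = pKa = 7.52

At the half-equivalence point, [HA] = [A⁻], so by Henderson–Hasselbalch pH = pKa + log(1) = pKa.
pKa = −log(3.00e-08) = 7.52.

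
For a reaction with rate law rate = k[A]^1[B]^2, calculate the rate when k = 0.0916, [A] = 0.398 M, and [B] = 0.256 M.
0.002389 M/s

rate = k·[A]^1·[B]^2 = 0.0916·(0.398)^1·(0.256)^2 = 0.0916·0.398·0.065536 = 0.002389 M/s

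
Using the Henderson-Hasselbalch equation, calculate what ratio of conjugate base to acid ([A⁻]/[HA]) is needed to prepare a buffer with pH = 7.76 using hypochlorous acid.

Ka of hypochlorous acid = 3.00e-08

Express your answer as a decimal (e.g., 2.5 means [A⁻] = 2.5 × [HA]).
[A⁻]/[HA] = 1.726

pKa = −log(3.00e-08) = 7.5229. pH = pKa + log([A⁻]/[HA]). 7.76 = 7.5229 + log(ratio). log(ratio) = 7.76 − 7.5229 = 0.2371. ratio = 10^(0.2371) = 1.726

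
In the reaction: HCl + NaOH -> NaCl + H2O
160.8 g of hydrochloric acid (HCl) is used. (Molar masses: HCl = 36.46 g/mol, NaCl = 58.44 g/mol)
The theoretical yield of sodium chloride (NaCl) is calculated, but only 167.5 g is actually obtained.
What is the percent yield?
Moles of HCl = 160.8 g ÷ 36.46 g/mol = 4.41031 mol
Mole ratio: 1 mol NaCl / 1 mol HCl
Moles of NaCl = 4.41031 × (1/1) = 4.41031 mol
Theoretical yield = 4.41031 mol × 58.44 g/mol = 257.74 g
Actual yield = 167.5 g
Percent yield = (167.5 / 257.74) × 100% = 65.0%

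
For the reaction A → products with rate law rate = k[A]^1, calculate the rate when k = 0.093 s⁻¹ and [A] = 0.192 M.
0.01786 M/s

rate = k·[A]^1 = 0.093·(0.192)^1 = 0.093·0.192 = 0.01786 M/s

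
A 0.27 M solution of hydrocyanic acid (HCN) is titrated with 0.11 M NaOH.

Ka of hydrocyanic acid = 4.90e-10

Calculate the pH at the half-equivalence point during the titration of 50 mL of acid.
pH = pKa = 9.31

At the half-equivalence point, [HA] = [A⁻], so by Henderson–Hasselbalch pH = pKa + log(1) = pKa.
pKa = −log(4.90e-10) = 9.31.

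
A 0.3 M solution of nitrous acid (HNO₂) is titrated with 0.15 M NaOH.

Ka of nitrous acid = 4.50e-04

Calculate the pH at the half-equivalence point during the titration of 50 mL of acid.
pH = pKa = 3.35

At the half-equivalence point, [HA] = [A⁻], so by Henderson–Hasselbalch pH = pKa + log(1) = pKa.
pKa = −log(4.50e-04) = 3.35.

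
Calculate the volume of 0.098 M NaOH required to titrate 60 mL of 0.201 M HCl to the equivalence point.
V_{base} = 123.1 mL

At equivalence: moles acid = moles base.
moles HCl = 0.201 M × 0.06 L = 0.01206 mol
V_NaOH = 0.01206 mol ÷ 0.098 M = 0.1231 L = 123.1 mL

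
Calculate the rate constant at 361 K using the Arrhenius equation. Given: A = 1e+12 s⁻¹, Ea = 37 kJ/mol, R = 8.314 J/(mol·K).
4.43e+06 s⁻¹

k = A·exp(-Ea/(R·T)) = 1e+12·exp(-37000/(8.314·361)) = 1e+12·exp(-12.3278) = 1e+12·4.4271e-06 = 4.43e+06 s⁻¹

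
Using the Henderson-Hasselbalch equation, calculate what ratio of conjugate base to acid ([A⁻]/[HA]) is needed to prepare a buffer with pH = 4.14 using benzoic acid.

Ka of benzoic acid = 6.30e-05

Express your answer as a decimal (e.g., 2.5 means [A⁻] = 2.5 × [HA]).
[A⁻]/[HA] = 0.870

pKa = −log(6.30e-05) = 4.2007. pH = pKa + log([A⁻]/[HA]). 4.14 = 4.2007 + log(ratio). log(ratio) = 4.14 − 4.2007 = -0.0607. ratio = 10^(-0.0607) = 0.870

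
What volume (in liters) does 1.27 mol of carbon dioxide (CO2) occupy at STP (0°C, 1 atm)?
At STP, 1 mol of gas occupies 22.4 L
Volume = 1.27 mol × 22.4 L/mol = 28.45 L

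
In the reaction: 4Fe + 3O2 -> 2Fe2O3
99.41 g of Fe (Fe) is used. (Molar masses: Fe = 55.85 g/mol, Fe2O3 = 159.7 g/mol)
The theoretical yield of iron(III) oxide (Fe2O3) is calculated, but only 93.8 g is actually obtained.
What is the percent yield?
Moles of Fe = 99.41 g ÷ 55.85 g/mol = 1.77995 mol
Mole ratio: 2 mol Fe2O3 / 4 mol Fe
Moles of Fe2O3 = 1.77995 × (2/4) = 0.889973 mol
Theoretical yield = 0.889973 mol × 159.7 g/mol = 142.13 g
Actual yield = 93.8 g
Percent yield = (93.8 / 142.13) × 100% = 66.0%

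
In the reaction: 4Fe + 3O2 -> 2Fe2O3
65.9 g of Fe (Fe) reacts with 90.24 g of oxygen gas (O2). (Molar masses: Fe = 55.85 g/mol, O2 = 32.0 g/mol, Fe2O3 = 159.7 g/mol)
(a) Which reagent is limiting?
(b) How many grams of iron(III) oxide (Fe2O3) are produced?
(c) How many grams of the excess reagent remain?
(a) Fe, (b) 94.22 g, (c) 61.92 g

Moles of Fe = 65.9 g ÷ 55.85 g/mol = 1.17995 mol
Moles of O2 = 90.24 g ÷ 32.0 g/mol = 2.82 mol
Moles ÷ coefficient: Fe: 1.17995/4 = 0.295, O2: 2.82/3 = 0.94
(a) Fe has the smaller value, so Fe is the limiting reagent.
(b) Moles of Fe2O3 = 1.17995 mol Fe × (2/4) = 0.589973 mol; mass = 0.589973 mol × 159.7 g/mol = 94.22 g
(c) O2 consumed = 1.17995 × (3/4) = 0.88496 mol; remaining = 2.82 − 0.88496 = 1.93504 mol; mass = 1.93504 mol × 32.0 g/mol = 61.92 g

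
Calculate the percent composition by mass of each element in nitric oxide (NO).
N: 46.68%, O: 53.32%

Molar mass of NO = 30.01 g/mol
% N = (1 × 14.01) / 30.01 × 100% = 14.01 / 30.01 × 100% = 46.68%
% O = (1 × 16.0) / 30.01 × 100% = 16 / 30.01 × 100% = 53.32%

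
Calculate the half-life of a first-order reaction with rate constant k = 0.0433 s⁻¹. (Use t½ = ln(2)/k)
16.01 s

t½ = ln(2)/k = 0.6931/0.0433 = 16.01 s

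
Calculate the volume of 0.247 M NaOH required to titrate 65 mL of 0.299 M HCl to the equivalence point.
V_{base} = 78.7 mL

At equivalence: moles acid = moles base.
moles HCl = 0.299 M × 0.065 L = 0.019435 mol
V_NaOH = 0.019435 mol ÷ 0.247 M = 0.07868 L = 78.7 mL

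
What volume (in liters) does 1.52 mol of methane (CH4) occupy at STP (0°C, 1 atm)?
At STP, 1 mol of gas occupies 22.4 L
Volume = 1.52 mol × 22.4 L/mol = 34.05 L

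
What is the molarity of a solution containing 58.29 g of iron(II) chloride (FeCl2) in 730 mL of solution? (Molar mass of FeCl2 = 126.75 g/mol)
Moles of FeCl2 = 58.29 g ÷ 126.75 g/mol = 0.459882 mol
Volume = 730 mL = 0.73 L
Molarity = 0.459882 mol ÷ 0.73 L = 0.63 M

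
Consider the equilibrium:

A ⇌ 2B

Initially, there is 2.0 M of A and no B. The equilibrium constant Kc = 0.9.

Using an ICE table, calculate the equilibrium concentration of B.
[B] = 1.135 M

ICE: [A] = 2.0 − x, [B] = 2x.
Kc = (2x)²/(2.0 − x) = 0.9 ⇒ 4x² + 0.9x − 1.8 = 0.
x = (−0.9 + √(0.9² + 4·4·1.8))/(2·4) = (−0.9 + √29.61)/8 = 0.56769.
[B] = 2x = 1.135 M.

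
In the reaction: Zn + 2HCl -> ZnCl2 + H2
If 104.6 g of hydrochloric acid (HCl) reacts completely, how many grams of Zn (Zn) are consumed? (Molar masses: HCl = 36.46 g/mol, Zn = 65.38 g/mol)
Moles of HCl = 104.6 g ÷ 36.46 g/mol = 2.8689 mol
Mole ratio: 1 mol Zn / 2 mol HCl
Moles of Zn = 2.8689 × (1/2) = 1.43445 mol
Mass of Zn = 1.43445 mol × 65.38 g/mol = 93.78 g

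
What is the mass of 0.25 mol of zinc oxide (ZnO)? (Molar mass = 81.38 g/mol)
Mass = 0.25 mol × 81.38 g/mol = 20.34 g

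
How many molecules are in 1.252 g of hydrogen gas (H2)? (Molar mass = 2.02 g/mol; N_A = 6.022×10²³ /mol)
Moles = 1.252 g ÷ 2.02 g/mol = 0.619802 mol
Molecules = 0.619802 mol × 6.022×10²³ /mol = 3.732e+23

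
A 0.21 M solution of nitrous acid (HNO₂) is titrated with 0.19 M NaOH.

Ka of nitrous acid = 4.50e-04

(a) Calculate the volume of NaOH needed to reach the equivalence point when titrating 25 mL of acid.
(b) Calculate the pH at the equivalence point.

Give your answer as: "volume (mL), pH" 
V = 27.6 mL, pH = 8.17

(a) At equivalence: moles acid = moles base.
moles acid = 0.21 × 0.025 = 0.00525 mol; V_NaOH = 0.00525/0.19 = 0.02763 L = 27.6 mL.
(b) At equivalence, all acid → conjugate base A⁻ at [A⁻] = 0.00525/0.05263 = 0.09975 M.
Kb = Kw/Ka = 1.0e-14/4.50e-04 = 2.222e-11; [OH⁻] = √(Kb·[A⁻]) = 1.489e-06; pOH = 5.83; pH = 14 − pOH = 8.17.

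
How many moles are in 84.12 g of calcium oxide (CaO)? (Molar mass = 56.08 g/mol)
Moles = 84.12 g ÷ 56.08 g/mol = 1.5 mol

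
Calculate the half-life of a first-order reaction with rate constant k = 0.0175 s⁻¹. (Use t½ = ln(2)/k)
39.61 s

t½ = ln(2)/k = 0.6931/0.0175 = 39.61 s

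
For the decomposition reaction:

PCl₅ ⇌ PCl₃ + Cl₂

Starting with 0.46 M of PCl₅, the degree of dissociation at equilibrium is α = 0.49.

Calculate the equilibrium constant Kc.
K_c = 0.2166

x = α·[A]₀ = 0.49 × 0.46 = 0.2254 M dissociated.
At eq: [PCl₅] = 0.46 − 0.2254 = 0.2346 M; [PCl₃] = [Cl₂] = x = 0.2254 M.
Kc = [PCl₃][Cl₂]/[PCl₅] = (0.2254)²/0.2346 = 0.2166.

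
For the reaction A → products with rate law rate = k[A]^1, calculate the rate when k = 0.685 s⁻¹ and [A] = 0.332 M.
0.2274 M/s

rate = k·[A]^1 = 0.685·(0.332)^1 = 0.685·0.332 = 0.2274 M/s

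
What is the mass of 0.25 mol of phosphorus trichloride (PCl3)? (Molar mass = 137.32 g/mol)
Mass = 0.25 mol × 137.32 g/mol = 34.33 g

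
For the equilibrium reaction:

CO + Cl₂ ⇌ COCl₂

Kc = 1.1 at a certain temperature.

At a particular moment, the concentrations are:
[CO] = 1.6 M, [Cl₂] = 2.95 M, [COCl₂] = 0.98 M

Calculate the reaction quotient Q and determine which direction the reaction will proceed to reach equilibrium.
Q = 0.208, Q < K, reaction proceeds forward (toward products)

Q = ([COCl₂]) / ([CO] × [Cl₂])
  = ((0.98)) / ((1.6)·(2.95)) = 0.98/4.72 = 0.2076
Since Q = 0.2076 < Kc = 1.1, the reaction proceeds forward (toward products) to reach equilibrium.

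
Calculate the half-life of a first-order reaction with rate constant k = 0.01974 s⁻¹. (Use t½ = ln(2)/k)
35.11 s

t½ = ln(2)/k = 0.6931/0.01974 = 35.11 s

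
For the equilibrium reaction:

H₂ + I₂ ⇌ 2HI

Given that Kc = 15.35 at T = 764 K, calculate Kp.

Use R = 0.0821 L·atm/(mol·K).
K_p = 15.3500

Δn = (moles gaseous products) − (moles gaseous reactants) = 0
T = 764 K; RT = 0.0821 × 764 = 62.7244
Kp = Kc·(RT)^Δn = 15.35 × (62.7244)^0 = 15.35 × 1 = 15.3500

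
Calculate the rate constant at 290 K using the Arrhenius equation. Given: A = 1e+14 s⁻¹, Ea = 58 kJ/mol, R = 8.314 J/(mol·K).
3.57e+03 s⁻¹

k = A·exp(-Ea/(R·T)) = 1e+14·exp(-58000/(8.314·290)) = 1e+14·exp(-24.0558) = 1e+14·3.5702e-11 = 3.57e+03 s⁻¹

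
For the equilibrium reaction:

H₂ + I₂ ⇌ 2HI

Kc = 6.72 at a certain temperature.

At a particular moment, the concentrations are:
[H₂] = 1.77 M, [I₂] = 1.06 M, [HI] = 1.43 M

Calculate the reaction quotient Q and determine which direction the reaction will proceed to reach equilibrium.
Q = 1.090, Q < K, reaction proceeds forward (toward products)

Q = ([HI]^2) / ([H₂] × [I₂])
  = ((1.43)^2) / ((1.77)·(1.06)) = 2.0449/1.8762 = 1.09
Since Q = 1.09 < Kc = 6.72, the reaction proceeds forward (toward products) to reach equilibrium.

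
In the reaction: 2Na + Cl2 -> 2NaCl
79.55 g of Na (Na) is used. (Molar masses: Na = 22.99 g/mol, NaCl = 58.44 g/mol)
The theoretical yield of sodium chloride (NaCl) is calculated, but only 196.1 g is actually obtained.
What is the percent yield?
Moles of Na = 79.55 g ÷ 22.99 g/mol = 3.4602 mol
Mole ratio: 2 mol NaCl / 2 mol Na
Moles of NaCl = 3.4602 × (2/2) = 3.4602 mol
Theoretical yield = 3.4602 mol × 58.44 g/mol = 202.21 g
Actual yield = 196.1 g
Percent yield = (196.1 / 202.21) × 100% = 97.0%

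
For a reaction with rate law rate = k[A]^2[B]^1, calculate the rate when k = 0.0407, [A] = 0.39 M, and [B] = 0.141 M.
0.0008729 M/s

rate = k·[A]^2·[B]^1 = 0.0407·(0.39)^2·(0.141)^1 = 0.0407·0.1521·0.141 = 0.0008729 M/s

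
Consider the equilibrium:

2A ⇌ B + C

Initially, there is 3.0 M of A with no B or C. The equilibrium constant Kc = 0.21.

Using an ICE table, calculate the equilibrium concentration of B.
[B] = 0.717 M

ICE: [A] = 3.0 − 2x, [B] = [C] = x.
Kc = x²/(3.0 − 2x)² = 0.21 ⇒ √Kc = x/(3.0 − 2x).
x = √0.21·3.0/(1 + 2√0.21) = 0.45826·3.0/1.9165 = 0.71733.
[B] = x = 0.717 M.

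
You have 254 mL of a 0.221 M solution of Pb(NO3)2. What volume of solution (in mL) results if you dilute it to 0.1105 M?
Using M₁V₁ = M₂V₂:
0.221 × 254 = 0.1105 × V₂
V₂ = (0.221 × 254) / 0.1105 = 508 mL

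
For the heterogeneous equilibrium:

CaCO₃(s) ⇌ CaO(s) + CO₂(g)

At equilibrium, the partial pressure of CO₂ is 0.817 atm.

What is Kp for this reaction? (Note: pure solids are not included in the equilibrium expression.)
K_p = 0.817

Solids (CaCO₃, CaO) have activity 1 and are excluded.
Kp = P(CO₂) = 0.817.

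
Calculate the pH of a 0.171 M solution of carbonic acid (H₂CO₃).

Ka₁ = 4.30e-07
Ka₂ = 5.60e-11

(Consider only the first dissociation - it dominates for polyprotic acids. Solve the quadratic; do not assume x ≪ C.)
pH = 3.57

x² + Ka₁·x − Ka₁·C = 0 with Ka₁ = 4.30e-07, C = 0.171.
x = (−Ka₁ + √(Ka₁² + 4·Ka₁·C))/2 = 2.7095e-04 M, so pH = 3.57.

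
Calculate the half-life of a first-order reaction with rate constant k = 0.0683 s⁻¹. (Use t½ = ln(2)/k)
10.15 s

t½ = ln(2)/k = 0.6931/0.0683 = 10.15 s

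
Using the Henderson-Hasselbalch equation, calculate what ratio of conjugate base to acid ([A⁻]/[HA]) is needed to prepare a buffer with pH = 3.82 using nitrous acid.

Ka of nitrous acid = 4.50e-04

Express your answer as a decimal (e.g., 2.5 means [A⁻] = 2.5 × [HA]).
[A⁻]/[HA] = 2.973

pKa = −log(4.50e-04) = 3.3468. pH = pKa + log([A⁻]/[HA]). 3.82 = 3.3468 + log(ratio). log(ratio) = 3.82 − 3.3468 = 0.4732. ratio = 10^(0.4732) = 2.973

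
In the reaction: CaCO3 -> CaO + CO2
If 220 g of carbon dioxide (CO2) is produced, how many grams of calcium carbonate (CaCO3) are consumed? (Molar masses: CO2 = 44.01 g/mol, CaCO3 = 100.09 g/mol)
Moles of CO2 = 220 g ÷ 44.01 g/mol = 4.99886 mol
Mole ratio: 1 mol CaCO3 / 1 mol CO2
Moles of CaCO3 = 4.99886 × (1/1) = 4.99886 mol
Mass of CaCO3 = 4.99886 mol × 100.09 g/mol = 500.3 g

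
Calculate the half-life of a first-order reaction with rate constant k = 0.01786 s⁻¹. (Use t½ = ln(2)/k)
38.81 s

t½ = ln(2)/k = 0.6931/0.01786 = 38.81 s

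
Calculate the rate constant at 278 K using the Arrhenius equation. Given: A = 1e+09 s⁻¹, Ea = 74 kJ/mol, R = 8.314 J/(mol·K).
1.25e-05 s⁻¹

k = A·exp(-Ea/(R·T)) = 1e+09·exp(-74000/(8.314·278)) = 1e+09·exp(-32.0167) = 1e+09·1.2454e-14 = 1.25e-05 s⁻¹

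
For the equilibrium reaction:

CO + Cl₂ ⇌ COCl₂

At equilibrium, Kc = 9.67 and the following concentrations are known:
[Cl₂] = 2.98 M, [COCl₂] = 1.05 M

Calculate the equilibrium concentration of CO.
[CO] = 0.0364 M

Kc = ([COCl₂]) / ([CO] × [Cl₂]) = 9.67
[CO]^1 = (product terms)/(Kc · other reactant terms) = 1.05 / (9.67 · 2.98) = 0.036437
[CO] = 0.0364 M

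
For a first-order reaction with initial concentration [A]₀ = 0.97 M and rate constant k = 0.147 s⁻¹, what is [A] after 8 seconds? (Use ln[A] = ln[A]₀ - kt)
0.2993 M

ln[A] = ln[A]₀ - k·t = ln(0.97) - (0.147)·(8) = -0.0305 - 1.1760 = -1.2065
[A] = e^(-1.2065) = 0.2993 M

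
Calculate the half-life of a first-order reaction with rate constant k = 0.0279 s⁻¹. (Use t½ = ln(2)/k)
24.84 s

t½ = ln(2)/k = 0.6931/0.0279 = 24.84 s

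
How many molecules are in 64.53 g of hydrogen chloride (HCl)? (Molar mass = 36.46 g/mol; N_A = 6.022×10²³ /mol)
Moles = 64.53 g ÷ 36.46 g/mol = 1.76988 mol
Molecules = 1.76988 mol × 6.022×10²³ /mol = 1.066e+24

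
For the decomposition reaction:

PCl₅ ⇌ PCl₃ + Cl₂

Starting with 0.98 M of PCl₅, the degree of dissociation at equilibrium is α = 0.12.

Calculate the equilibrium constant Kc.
K_c = 0.0160

x = α·[A]₀ = 0.12 × 0.98 = 0.1176 M dissociated.
At eq: [PCl₅] = 0.98 − 0.1176 = 0.8624 M; [PCl₃] = [Cl₂] = x = 0.1176 M.
Kc = [PCl₃][Cl₂]/[PCl₅] = (0.1176)²/0.8624 = 0.01604.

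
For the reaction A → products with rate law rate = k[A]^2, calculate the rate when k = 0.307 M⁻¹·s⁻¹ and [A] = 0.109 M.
0.003647 M/s

rate = k·[A]^2 = 0.307·(0.109)^2 = 0.307·0.011881 = 0.003647 M/s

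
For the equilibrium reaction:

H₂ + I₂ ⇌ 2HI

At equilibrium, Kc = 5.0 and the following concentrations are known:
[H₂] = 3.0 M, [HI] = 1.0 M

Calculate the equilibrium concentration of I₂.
[I₂] = 0.0667 M

Kc = ([HI]^2) / ([H₂] × [I₂]) = 5.0
[I₂]^1 = (product terms)/(Kc · other reactant terms) = 1 / (5.0 · 3) = 0.066667
[I₂] = 0.0667 M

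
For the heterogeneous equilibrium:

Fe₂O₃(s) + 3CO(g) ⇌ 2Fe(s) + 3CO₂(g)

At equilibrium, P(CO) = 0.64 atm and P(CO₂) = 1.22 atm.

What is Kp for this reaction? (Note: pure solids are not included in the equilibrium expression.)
K_p = 6.927

Solids (Fe₂O₃, Fe) are excluded.
Kp = P(CO₂)³/P(CO)³ = (1.22)³/(0.64)³ = 1.816/0.2621 = 6.927.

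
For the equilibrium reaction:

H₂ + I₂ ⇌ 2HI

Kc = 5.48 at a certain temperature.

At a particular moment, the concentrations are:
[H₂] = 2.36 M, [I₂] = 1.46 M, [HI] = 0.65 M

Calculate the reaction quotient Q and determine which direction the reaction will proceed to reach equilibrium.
Q = 0.123, Q < K, reaction proceeds forward (toward products)

Q = ([HI]^2) / ([H₂] × [I₂])
  = ((0.65)^2) / ((2.36)·(1.46)) = 0.4225/3.4456 = 0.1226
Since Q = 0.1226 < Kc = 5.48, the reaction proceeds forward (toward products) to reach equilibrium.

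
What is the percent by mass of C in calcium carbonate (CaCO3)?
Mass of C in formula = 12.01 × 1 = 12.01 g/mol
Molar mass = 100.09 g/mol
% C = (12.01/100.09) × 100% = 12.00%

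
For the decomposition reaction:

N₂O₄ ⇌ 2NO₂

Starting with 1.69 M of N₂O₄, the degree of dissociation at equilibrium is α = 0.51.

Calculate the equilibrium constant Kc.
K_c = 3.5883

x = α·[A]₀ = 0.51 × 1.69 = 0.8619 M dissociated.
At eq: [N₂O₄] = 1.69 − 0.8619 = 0.8281 M; [NO₂] = 2x = 1.724 M.
Kc = [NO₂]²/[N₂O₄] = (1.724)²/0.8281 = 3.588.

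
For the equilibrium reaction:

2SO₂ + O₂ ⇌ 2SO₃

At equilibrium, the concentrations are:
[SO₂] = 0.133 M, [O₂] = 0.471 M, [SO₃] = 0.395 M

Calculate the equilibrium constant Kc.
K_c = 18.7271

Kc = ([SO₃]^2) / ([SO₂]^2 × [O₂])
   = ((0.395)^2) / ((0.133)^2·(0.471))
   = 0.15603 / 0.0083315 = 18.7271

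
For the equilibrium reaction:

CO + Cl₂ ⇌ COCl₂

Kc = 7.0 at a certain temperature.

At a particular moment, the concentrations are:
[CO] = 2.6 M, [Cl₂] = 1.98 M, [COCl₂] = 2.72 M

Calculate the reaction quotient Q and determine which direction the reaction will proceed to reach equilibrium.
Q = 0.528, Q < K, reaction proceeds forward (toward products)

Q = ([COCl₂]) / ([CO] × [Cl₂])
  = ((2.72)) / ((2.6)·(1.98)) = 2.72/5.148 = 0.5284
Since Q = 0.5284 < Kc = 7.0, the reaction proceeds forward (toward products) to reach equilibrium.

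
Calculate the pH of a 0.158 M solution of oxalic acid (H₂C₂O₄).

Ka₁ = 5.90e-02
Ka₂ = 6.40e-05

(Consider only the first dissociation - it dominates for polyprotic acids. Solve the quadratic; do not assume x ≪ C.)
pH = 1.15

x² + Ka₁·x − Ka₁·C = 0 with Ka₁ = 5.90e-02, C = 0.158.
x = (−Ka₁ + √(Ka₁² + 4·Ka₁·C))/2 = 7.1457e-02 M, so pH = 1.15.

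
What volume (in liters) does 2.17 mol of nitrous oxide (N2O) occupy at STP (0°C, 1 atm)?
At STP, 1 mol of gas occupies 22.4 L
Volume = 2.17 mol × 22.4 L/mol = 48.61 L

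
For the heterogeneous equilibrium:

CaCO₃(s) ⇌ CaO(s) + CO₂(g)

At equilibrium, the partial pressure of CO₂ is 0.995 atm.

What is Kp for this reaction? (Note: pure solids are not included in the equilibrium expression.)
K_p = 0.995

Solids (CaCO₃, CaO) have activity 1 and are excluded.
Kp = P(CO₂) = 0.995.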